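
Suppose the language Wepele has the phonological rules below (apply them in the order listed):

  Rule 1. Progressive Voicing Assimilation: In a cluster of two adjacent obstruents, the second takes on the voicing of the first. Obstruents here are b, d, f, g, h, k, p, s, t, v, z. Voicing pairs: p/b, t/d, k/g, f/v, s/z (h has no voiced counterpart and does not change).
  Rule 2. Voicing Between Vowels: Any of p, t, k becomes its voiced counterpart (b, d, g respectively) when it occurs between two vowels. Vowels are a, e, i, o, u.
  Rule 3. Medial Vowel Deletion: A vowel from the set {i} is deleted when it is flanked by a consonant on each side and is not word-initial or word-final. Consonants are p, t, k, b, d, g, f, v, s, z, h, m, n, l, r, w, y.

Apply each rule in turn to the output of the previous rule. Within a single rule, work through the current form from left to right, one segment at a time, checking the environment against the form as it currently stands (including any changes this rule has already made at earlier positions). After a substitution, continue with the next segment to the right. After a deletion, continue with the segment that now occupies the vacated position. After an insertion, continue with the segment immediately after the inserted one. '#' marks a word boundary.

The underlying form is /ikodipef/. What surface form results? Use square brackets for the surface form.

[igodbef]

Rule 1 Progressive Voicing Assimilation: no change — [ikodipef]
Rule 2 Voicing Between Vowels: [ikodipef] → [igodibef]
Rule 3 Medial Vowel Deletion: [igodibef] → [igodbef]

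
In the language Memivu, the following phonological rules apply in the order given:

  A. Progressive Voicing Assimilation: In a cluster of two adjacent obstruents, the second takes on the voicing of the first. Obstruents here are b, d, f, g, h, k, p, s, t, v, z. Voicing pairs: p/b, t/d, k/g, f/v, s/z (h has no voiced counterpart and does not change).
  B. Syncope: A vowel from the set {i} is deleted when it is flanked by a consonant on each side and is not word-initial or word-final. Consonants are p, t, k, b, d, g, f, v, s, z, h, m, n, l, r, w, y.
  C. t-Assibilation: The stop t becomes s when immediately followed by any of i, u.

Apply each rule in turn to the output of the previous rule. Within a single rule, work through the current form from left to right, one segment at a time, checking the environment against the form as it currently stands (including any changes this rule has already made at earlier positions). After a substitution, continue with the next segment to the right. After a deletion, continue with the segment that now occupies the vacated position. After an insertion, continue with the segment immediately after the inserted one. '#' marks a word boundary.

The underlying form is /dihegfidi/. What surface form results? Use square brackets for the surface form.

A Progressive Voicing Assimilation: [dihegfidi] → [dihegvidi]
B Syncope: [dihegvidi] → [dhegvdi]
C t-Assibilation: no change — [dhegvdi]

[dhegvdi]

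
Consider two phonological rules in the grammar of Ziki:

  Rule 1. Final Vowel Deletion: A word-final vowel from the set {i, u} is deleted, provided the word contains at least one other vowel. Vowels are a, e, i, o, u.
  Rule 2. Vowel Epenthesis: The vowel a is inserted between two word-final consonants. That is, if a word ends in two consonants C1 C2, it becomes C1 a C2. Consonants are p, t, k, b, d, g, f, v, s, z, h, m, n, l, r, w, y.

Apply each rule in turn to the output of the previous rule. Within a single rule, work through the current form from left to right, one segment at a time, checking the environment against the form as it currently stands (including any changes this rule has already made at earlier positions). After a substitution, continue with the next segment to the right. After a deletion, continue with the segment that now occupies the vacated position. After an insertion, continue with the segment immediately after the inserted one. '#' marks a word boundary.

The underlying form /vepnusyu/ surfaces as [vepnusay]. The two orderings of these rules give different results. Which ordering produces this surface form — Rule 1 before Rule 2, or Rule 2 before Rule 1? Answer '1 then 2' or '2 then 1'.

1 then 2

Order 1 then 2:
  1 Final Vowel Deletion: [vepnusyu] → [vepnusy]
  2 Vowel Epenthesis: [vepnusy] → [vepnusay]
  result: [vepnusay]
Order 2 then 1:
  2 Vowel Epenthesis: no change — [vepnusyu]
  1 Final Vowel Deletion: [vepnusyu] → [vepnusy]
  result: [vepnusy]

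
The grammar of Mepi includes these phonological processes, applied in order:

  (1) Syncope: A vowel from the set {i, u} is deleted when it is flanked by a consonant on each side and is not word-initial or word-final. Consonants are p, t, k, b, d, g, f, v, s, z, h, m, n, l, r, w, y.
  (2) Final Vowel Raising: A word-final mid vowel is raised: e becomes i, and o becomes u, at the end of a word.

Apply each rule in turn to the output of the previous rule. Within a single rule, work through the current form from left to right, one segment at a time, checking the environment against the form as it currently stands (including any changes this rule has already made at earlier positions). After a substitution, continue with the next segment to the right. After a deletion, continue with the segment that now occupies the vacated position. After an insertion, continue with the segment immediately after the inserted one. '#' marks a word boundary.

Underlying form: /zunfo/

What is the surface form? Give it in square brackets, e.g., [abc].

(1) Syncope: [zunfo] → [znfo]
(2) Final Vowel Raising: [znfo] → [znfu]

[znfu]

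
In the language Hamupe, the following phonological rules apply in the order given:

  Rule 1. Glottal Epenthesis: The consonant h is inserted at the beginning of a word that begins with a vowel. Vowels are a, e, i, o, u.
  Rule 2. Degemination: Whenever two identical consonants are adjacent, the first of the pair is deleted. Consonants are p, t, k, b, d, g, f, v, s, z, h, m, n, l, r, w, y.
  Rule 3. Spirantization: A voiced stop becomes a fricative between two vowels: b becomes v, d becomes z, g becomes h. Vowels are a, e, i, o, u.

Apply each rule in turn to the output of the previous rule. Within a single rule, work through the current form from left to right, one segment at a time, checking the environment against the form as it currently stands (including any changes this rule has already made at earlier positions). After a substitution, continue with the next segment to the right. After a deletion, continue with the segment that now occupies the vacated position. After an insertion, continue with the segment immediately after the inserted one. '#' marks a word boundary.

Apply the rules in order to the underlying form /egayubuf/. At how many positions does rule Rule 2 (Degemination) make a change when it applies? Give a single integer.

Rule 1 Glottal Epenthesis: [egayubuf] → [hegayubuf]
Rule 2 Degemination: no change — [hegayubuf]
Rule 3 Spirantization: [hegayubuf] → [hehayuvuf]
Rule Rule 2 changed 0 position(s).

0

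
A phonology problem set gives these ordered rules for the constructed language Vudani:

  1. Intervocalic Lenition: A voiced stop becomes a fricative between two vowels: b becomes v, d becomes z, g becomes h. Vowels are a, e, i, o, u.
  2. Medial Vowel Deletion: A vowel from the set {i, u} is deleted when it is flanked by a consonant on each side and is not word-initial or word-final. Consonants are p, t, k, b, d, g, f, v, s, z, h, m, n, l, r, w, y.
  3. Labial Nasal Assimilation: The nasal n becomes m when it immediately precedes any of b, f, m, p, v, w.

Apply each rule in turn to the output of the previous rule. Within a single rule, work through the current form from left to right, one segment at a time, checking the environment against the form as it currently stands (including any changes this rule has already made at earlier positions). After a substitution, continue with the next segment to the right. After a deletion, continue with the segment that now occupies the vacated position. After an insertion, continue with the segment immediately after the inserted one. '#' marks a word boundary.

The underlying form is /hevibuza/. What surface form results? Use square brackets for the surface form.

1 Intervocalic Lenition: [hevibuza] → [hevivuza]
2 Medial Vowel Deletion: [hevivuza] → [hevvza]
3 Labial Nasal Assimilation: no change — [hevvza]

[hevvza]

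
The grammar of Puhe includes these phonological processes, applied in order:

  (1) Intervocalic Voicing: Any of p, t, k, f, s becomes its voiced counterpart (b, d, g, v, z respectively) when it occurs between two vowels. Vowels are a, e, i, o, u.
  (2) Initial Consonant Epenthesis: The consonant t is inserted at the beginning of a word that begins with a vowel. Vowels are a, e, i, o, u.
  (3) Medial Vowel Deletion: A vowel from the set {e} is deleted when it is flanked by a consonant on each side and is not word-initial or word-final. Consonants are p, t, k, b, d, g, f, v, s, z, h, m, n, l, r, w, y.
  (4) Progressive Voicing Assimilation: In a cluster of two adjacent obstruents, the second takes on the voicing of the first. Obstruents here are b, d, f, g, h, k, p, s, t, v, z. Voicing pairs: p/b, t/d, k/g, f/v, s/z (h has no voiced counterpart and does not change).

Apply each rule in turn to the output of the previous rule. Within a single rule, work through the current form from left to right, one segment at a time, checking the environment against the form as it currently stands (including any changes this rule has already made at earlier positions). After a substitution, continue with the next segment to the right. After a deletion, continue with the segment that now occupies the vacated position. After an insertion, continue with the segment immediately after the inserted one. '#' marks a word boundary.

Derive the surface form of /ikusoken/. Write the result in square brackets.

[tiguzogn]

(1) Intervocalic Voicing: [ikusoken] → [iguzogen]
(2) Initial Consonant Epenthesis: [iguzogen] → [tiguzogen]
(3) Medial Vowel Deletion: [tiguzogen] → [tiguzogn]
(4) Progressive Voicing Assimilation: no change — [tiguzogn]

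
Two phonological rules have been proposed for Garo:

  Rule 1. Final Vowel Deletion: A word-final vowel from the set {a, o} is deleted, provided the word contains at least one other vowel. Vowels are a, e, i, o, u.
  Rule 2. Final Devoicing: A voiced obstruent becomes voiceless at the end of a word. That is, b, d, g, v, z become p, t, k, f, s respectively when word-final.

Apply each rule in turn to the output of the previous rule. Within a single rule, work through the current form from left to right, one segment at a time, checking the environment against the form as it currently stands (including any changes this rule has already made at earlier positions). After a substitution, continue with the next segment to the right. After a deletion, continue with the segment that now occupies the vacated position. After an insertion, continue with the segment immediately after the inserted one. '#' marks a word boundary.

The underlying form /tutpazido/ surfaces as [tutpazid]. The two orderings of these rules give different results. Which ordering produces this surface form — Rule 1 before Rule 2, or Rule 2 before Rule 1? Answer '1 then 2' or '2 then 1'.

2 then 1

Order 1 then 2:
  1 Final Vowel Deletion: [tutpazido] → [tutpazid]
  2 Final Devoicing: [tutpazid] → [tutpazit]
  result: [tutpazit]
Order 2 then 1:
  2 Final Devoicing: no change — [tutpazido]
  1 Final Vowel Deletion: [tutpazido] → [tutpazid]
  result: [tutpazid]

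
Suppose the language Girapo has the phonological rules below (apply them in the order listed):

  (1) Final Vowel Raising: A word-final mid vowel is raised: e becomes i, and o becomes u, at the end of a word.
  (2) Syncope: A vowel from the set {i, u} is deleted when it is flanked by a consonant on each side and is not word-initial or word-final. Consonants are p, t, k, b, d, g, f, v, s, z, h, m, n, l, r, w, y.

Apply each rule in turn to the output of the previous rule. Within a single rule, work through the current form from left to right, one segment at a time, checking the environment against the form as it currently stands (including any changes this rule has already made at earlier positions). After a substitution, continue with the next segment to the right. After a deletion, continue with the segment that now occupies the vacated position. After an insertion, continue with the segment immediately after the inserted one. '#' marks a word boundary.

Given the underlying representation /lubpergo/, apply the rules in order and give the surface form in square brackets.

(1) Final Vowel Raising: [lubpergo] → [lubpergu]
(2) Syncope: [lubpergu] → [lbpergu]

[lbpergu]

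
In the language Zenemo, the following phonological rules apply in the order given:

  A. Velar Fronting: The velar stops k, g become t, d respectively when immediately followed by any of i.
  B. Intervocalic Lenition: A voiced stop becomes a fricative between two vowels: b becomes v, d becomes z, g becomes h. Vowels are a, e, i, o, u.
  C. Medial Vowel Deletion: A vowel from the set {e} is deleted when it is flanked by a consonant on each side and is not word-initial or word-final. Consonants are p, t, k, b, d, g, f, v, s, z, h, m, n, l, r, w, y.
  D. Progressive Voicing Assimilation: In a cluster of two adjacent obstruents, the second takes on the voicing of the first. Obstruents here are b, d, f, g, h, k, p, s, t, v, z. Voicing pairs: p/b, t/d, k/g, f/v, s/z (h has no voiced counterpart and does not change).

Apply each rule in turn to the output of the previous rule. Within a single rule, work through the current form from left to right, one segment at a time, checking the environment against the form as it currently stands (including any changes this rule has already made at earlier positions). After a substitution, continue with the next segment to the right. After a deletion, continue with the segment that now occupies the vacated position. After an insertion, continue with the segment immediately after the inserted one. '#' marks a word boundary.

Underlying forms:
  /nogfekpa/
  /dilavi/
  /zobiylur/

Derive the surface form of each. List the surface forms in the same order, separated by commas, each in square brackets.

[nogvgba], [dilavi], [zoviylur]

/nogfekpa/:
  A Velar Fronting: no change — [nogfekpa]
  B Intervocalic Lenition: no change — [nogfekpa]
  C Medial Vowel Deletion: [nogfekpa] → [nogfkpa]
  D Progressive Voicing Assimilation: [nogfkpa] → [nogvgba]
/dilavi/:
  A Velar Fronting: no change — [dilavi]
  B Intervocalic Lenition: no change — [dilavi]
  C Medial Vowel Deletion: no change — [dilavi]
  D Progressive Voicing Assimilation: no change — [dilavi]
/zobiylur/:
  A Velar Fronting: no change — [zobiylur]
  B Intervocalic Lenition: [zobiylur] → [zoviylur]
  C Medial Vowel Deletion: no change — [zoviylur]
  D Progressive Voicing Assimilation: no change — [zoviylur]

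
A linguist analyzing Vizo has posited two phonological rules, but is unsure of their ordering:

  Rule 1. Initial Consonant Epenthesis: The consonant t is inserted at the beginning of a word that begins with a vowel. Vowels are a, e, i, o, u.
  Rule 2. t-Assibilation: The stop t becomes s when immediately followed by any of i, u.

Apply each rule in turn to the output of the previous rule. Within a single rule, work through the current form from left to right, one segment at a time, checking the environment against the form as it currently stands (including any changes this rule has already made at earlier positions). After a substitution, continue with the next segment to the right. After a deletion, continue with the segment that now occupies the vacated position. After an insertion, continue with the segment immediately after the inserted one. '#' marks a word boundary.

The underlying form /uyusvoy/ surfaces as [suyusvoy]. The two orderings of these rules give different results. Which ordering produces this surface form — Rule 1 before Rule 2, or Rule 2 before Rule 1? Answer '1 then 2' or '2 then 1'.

Order 1 then 2:
  1 Initial Consonant Epenthesis: [uyusvoy] → [tuyusvoy]
  2 t-Assibilation: [tuyusvoy] → [suyusvoy]
  result: [suyusvoy]
Order 2 then 1:
  2 t-Assibilation: no change — [uyusvoy]
  1 Initial Consonant Epenthesis: [uyusvoy] → [tuyusvoy]
  result: [tuyusvoy]

1 then 2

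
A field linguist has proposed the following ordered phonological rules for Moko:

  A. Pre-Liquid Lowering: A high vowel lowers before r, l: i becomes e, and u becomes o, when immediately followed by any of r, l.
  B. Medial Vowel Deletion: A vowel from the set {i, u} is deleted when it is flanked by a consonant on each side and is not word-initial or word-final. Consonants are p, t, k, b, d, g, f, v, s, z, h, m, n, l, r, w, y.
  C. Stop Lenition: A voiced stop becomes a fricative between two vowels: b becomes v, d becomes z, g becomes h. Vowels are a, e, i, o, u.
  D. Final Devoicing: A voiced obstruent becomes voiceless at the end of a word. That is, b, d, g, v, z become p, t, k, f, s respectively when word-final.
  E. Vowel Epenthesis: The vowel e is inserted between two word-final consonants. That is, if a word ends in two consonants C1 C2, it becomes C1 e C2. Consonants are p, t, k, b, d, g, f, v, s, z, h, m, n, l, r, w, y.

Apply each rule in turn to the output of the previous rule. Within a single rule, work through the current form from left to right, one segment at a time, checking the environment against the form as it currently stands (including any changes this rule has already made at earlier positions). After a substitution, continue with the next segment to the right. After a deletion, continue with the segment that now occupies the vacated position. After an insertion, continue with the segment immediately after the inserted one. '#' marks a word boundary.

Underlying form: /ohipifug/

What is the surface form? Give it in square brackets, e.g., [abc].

A Pre-Liquid Lowering: no change — [ohipifug]
B Medial Vowel Deletion: [ohipifug] → [ohpfg]
C Stop Lenition: no change — [ohpfg]
D Final Devoicing: [ohpfg] → [ohpfk]
E Vowel Epenthesis: [ohpfk] → [ohpfek]

[ohpfek]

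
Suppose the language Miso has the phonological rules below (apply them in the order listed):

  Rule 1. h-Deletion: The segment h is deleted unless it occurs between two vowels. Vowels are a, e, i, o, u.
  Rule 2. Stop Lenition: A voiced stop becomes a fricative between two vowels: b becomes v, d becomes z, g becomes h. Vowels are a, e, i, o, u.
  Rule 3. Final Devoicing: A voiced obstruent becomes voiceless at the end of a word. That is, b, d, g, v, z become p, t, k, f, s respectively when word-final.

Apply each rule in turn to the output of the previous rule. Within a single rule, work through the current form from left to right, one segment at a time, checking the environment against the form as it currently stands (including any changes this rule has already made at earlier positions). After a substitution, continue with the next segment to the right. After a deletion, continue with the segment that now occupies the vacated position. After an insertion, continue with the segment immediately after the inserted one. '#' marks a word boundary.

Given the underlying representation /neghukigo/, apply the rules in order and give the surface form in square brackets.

[nehukiho]

Rule 1 h-Deletion: [neghukigo] → [negukigo]
Rule 2 Stop Lenition: [negukigo] → [nehukiho]
Rule 3 Final Devoicing: no change — [nehukiho]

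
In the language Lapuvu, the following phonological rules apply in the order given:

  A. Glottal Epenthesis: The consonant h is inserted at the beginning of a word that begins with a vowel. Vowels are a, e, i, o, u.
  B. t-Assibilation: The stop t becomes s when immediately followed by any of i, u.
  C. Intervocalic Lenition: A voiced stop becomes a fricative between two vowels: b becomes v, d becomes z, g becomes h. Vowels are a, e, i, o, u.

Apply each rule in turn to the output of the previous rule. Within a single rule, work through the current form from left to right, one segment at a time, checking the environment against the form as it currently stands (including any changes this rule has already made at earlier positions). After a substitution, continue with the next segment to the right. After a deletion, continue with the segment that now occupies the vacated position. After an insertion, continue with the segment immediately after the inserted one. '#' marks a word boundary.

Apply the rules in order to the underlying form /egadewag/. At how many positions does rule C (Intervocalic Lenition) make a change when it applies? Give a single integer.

A Glottal Epenthesis: [egadewag] → [hegadewag]
B t-Assibilation: no change — [hegadewag]
C Intervocalic Lenition: [hegadewag] → [hehazewag]
Rule C changed 2 position(s).

2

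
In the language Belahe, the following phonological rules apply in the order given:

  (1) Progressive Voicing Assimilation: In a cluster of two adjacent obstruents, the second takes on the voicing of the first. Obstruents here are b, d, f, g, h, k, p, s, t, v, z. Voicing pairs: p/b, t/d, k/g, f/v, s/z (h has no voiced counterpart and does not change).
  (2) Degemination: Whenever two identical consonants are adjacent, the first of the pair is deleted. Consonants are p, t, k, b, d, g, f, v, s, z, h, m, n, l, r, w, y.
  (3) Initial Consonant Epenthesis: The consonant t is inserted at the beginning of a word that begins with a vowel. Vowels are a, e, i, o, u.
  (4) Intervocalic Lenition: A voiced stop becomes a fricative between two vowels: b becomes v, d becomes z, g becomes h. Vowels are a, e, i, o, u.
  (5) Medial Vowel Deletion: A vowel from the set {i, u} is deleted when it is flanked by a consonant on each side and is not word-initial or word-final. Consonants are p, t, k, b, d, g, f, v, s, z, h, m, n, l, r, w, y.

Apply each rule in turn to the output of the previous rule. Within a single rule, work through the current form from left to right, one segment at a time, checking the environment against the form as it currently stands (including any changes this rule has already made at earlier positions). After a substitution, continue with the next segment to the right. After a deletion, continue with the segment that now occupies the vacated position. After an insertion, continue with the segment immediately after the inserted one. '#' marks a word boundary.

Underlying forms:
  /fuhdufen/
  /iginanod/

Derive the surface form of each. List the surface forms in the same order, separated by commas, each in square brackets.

[fhtfen], [thnanod]

/fuhdufen/:
  (1) Progressive Voicing Assimilation: [fuhdufen] → [fuhtufen]
  (2) Degemination: no change — [fuhtufen]
  (3) Initial Consonant Epenthesis: no change — [fuhtufen]
  (4) Intervocalic Lenition: no change — [fuhtufen]
  (5) Medial Vowel Deletion: [fuhtufen] → [fhtfen]
/iginanod/:
  (1) Progressive Voicing Assimilation: no change — [iginanod]
  (2) Degemination: no change — [iginanod]
  (3) Initial Consonant Epenthesis: [iginanod] → [tiginanod]
  (4) Intervocalic Lenition: [tiginanod] → [tihinanod]
  (5) Medial Vowel Deletion: [tihinanod] → [thnanod]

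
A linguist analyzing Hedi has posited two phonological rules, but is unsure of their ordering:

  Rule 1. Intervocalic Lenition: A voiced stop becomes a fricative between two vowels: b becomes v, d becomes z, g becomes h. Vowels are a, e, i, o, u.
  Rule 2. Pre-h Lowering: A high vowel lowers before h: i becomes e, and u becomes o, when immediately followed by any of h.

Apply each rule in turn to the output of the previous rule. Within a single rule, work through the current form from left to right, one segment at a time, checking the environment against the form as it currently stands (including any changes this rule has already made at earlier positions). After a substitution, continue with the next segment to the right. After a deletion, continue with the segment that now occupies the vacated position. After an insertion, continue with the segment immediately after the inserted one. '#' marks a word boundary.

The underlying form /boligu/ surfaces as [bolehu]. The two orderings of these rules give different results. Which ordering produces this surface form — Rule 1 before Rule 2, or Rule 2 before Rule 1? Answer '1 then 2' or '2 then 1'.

Order 1 then 2:
  1 Intervocalic Lenition: [boligu] → [bolihu]
  2 Pre-h Lowering: [bolihu] → [bolehu]
  result: [bolehu]
Order 2 then 1:
  2 Pre-h Lowering: no change — [boligu]
  1 Intervocalic Lenition: [boligu] → [bolihu]
  result: [bolihu]

1 then 2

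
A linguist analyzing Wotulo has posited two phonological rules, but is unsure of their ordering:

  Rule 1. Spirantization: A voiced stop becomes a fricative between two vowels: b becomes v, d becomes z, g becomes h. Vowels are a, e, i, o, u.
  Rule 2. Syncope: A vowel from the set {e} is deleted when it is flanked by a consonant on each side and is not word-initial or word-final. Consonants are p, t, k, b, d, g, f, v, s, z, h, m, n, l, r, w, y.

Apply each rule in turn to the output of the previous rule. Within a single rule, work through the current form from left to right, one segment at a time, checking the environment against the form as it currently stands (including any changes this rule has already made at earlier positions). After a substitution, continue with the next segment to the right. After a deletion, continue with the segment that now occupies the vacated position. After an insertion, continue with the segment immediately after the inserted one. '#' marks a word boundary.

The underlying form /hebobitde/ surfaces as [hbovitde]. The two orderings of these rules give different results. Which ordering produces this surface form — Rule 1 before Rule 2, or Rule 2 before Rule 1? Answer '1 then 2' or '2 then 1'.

Order 1 then 2:
  1 Spirantization: [hebobitde] → [hevovitde]
  2 Syncope: [hevovitde] → [hvovitde]
  result: [hvovitde]
Order 2 then 1:
  2 Syncope: [hebobitde] → [hbobitde]
  1 Spirantization: [hbobitde] → [hbovitde]
  result: [hbovitde]

2 then 1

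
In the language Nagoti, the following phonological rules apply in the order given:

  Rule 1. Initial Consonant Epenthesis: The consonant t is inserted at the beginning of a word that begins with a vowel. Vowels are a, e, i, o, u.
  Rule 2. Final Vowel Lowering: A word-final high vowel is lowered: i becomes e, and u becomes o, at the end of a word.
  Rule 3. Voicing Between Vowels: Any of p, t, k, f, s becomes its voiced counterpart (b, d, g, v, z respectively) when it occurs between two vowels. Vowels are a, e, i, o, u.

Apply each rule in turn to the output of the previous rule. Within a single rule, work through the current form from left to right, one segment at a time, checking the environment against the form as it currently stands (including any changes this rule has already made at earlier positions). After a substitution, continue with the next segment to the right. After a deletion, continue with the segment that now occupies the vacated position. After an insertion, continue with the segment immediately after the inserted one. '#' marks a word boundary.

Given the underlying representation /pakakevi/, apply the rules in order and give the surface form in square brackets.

Rule 1 Initial Consonant Epenthesis: no change — [pakakevi]
Rule 2 Final Vowel Lowering: [pakakevi] → [pakakeve]
Rule 3 Voicing Between Vowels: [pakakeve] → [pagageve]

[pagageve]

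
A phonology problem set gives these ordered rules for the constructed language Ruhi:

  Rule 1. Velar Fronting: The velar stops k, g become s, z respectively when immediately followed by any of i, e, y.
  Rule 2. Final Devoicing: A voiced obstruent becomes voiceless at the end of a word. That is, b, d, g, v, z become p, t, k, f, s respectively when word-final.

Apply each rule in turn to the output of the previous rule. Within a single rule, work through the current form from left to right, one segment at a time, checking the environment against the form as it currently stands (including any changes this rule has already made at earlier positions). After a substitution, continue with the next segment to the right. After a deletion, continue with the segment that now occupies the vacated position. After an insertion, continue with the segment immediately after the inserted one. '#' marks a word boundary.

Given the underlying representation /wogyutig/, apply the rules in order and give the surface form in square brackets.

Rule 1 Velar Fronting: [wogyutig] → [wozyutig]
Rule 2 Final Devoicing: [wozyutig] → [wozyutik]

[wozyutik]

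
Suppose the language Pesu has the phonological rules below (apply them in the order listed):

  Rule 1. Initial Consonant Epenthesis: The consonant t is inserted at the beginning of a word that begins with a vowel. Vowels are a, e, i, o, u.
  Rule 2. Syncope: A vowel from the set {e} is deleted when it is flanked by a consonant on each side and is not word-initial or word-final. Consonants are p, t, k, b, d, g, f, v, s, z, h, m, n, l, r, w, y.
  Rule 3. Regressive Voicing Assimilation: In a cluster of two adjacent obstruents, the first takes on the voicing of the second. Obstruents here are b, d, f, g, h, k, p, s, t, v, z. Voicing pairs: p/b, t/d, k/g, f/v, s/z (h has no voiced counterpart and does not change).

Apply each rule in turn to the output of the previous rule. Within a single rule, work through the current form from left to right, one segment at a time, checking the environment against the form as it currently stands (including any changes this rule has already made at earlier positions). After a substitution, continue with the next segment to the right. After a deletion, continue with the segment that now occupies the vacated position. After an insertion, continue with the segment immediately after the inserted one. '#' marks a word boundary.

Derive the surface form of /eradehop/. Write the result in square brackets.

[trathop]

Rule 1 Initial Consonant Epenthesis: [eradehop] → [teradehop]
Rule 2 Syncope: [teradehop] → [tradhop]
Rule 3 Regressive Voicing Assimilation: [tradhop] → [trathop]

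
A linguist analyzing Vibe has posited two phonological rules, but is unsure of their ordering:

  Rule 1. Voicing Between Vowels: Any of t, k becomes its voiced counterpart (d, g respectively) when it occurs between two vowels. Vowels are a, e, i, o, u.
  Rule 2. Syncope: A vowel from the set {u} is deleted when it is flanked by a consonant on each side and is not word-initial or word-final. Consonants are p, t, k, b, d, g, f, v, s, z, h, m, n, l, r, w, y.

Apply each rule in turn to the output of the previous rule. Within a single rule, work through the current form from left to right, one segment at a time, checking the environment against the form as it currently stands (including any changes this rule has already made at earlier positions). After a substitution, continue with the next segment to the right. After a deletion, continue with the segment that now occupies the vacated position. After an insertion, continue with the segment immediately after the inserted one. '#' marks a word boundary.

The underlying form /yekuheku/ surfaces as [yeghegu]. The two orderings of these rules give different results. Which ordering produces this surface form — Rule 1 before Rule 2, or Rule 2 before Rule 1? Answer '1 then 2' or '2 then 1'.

Order 1 then 2:
  1 Voicing Between Vowels: [yekuheku] → [yeguhegu]
  2 Syncope: [yeguhegu] → [yeghegu]
  result: [yeghegu]
Order 2 then 1:
  2 Syncope: [yekuheku] → [yekheku]
  1 Voicing Between Vowels: [yekheku] → [yekhegu]
  result: [yekhegu]

1 then 2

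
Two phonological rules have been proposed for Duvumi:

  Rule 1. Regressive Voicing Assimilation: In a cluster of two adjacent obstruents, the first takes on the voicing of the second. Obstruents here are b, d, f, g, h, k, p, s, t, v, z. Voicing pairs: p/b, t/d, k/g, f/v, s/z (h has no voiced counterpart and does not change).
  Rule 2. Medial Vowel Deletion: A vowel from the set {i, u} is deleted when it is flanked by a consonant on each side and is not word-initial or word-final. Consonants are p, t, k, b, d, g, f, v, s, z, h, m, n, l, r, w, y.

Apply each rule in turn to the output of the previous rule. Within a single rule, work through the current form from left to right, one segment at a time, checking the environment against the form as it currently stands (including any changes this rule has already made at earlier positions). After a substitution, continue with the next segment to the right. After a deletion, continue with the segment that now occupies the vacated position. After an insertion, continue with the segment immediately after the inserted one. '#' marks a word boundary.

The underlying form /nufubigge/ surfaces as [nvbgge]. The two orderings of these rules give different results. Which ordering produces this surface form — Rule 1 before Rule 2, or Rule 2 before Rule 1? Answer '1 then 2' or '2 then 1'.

2 then 1

Order 1 then 2:
  1 Regressive Voicing Assimilation: no change — [nufubigge]
  2 Medial Vowel Deletion: [nufubigge] → [nfbgge]
  result: [nfbgge]
Order 2 then 1:
  2 Medial Vowel Deletion: [nufubigge] → [nfbgge]
  1 Regressive Voicing Assimilation: [nfbgge] → [nvbgge]
  result: [nvbgge]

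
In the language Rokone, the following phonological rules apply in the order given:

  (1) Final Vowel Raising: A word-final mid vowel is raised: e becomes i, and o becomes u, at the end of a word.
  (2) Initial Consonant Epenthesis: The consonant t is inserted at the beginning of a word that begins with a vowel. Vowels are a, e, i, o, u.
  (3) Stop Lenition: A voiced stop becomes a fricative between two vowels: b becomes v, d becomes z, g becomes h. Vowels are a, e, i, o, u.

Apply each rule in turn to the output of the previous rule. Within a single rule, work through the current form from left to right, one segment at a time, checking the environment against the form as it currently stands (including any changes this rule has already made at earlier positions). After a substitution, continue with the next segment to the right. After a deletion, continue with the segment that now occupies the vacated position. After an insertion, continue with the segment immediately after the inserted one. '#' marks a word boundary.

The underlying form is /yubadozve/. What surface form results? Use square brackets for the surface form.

[yuvazozvi]

(1) Final Vowel Raising: [yubadozve] → [yubadozvi]
(2) Initial Consonant Epenthesis: no change — [yubadozvi]
(3) Stop Lenition: [yubadozvi] → [yuvazozvi]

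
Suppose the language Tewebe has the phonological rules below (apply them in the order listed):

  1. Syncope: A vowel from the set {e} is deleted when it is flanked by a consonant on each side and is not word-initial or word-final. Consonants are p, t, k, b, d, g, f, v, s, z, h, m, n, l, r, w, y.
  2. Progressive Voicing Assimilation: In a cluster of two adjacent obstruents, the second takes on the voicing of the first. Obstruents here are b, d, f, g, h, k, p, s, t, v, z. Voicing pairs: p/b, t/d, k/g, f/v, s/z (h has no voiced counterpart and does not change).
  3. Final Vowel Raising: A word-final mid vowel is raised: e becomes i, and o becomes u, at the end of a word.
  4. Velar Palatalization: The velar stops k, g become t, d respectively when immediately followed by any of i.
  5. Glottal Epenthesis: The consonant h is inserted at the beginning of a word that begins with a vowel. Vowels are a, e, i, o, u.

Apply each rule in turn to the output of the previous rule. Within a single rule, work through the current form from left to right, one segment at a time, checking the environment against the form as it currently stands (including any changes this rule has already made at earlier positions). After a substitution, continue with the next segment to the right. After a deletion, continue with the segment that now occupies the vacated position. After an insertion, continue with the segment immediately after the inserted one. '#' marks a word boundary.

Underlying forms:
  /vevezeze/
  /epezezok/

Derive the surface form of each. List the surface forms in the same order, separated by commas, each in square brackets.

/vevezeze/:
  1 Syncope: [vevezeze] → [vvzze]
  2 Progressive Voicing Assimilation: no change — [vvzze]
  3 Final Vowel Raising: [vvzze] → [vvzzi]
  4 Velar Palatalization: no change — [vvzzi]
  5 Glottal Epenthesis: no change — [vvzzi]
/epezezok/:
  1 Syncope: [epezezok] → [epzzok]
  2 Progressive Voicing Assimilation: [epzzok] → [epssok]
  3 Final Vowel Raising: no change — [epssok]
  4 Velar Palatalization: no change — [epssok]
  5 Glottal Epenthesis: [epssok] → [hepssok]

[vvzzi], [hepssok]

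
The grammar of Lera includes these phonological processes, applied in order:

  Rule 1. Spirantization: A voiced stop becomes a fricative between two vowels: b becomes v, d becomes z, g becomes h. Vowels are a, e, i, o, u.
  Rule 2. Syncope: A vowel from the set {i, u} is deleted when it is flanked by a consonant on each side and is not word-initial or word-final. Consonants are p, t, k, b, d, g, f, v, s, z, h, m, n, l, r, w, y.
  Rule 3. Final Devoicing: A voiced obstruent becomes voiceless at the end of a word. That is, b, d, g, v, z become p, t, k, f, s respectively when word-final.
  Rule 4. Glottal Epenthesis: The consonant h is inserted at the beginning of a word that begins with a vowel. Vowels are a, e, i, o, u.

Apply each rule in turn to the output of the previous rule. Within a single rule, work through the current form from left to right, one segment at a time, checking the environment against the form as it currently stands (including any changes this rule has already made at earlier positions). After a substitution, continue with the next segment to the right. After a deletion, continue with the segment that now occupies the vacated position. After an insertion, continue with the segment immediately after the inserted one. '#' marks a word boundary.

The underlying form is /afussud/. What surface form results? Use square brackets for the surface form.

Rule 1 Spirantization: no change — [afussud]
Rule 2 Syncope: [afussud] → [afssd]
Rule 3 Final Devoicing: [afssd] → [afsst]
Rule 4 Glottal Epenthesis: [afsst] → [hafsst]

[hafsst]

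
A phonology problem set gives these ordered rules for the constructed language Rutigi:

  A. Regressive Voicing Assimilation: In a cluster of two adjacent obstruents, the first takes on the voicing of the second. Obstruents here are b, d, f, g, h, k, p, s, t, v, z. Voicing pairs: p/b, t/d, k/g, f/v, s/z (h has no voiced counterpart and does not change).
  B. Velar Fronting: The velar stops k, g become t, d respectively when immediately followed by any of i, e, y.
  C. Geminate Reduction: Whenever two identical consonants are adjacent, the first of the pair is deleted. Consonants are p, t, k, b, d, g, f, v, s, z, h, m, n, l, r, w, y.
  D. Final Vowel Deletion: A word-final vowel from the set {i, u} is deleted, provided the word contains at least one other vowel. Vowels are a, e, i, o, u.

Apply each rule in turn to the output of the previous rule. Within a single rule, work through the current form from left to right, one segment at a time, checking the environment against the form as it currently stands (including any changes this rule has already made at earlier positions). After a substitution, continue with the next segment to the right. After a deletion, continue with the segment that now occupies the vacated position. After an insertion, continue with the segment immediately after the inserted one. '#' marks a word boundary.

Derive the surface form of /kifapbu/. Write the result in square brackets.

A Regressive Voicing Assimilation: [kifapbu] → [kifabbu]
B Velar Fronting: [kifabbu] → [tifabbu]
C Geminate Reduction: [tifabbu] → [tifabu]
D Final Vowel Deletion: [tifabu] → [tifab]

[tifab]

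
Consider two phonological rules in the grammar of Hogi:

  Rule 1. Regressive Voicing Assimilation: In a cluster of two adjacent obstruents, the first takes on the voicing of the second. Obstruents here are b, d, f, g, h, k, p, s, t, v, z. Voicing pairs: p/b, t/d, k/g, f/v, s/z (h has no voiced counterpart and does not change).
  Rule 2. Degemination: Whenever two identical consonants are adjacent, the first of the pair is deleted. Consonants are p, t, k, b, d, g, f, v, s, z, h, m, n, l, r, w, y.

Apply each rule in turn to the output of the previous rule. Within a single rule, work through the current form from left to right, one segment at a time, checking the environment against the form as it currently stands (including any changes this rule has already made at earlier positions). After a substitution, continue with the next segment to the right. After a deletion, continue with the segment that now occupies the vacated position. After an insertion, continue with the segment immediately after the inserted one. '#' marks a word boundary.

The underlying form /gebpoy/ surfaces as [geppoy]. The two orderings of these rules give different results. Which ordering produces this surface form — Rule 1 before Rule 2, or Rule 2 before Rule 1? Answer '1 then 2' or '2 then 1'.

Order 1 then 2:
  1 Regressive Voicing Assimilation: [gebpoy] → [geppoy]
  2 Degemination: [geppoy] → [gepoy]
  result: [gepoy]
Order 2 then 1:
  2 Degemination: no change — [gebpoy]
  1 Regressive Voicing Assimilation: [gebpoy] → [geppoy]
  result: [geppoy]

2 then 1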